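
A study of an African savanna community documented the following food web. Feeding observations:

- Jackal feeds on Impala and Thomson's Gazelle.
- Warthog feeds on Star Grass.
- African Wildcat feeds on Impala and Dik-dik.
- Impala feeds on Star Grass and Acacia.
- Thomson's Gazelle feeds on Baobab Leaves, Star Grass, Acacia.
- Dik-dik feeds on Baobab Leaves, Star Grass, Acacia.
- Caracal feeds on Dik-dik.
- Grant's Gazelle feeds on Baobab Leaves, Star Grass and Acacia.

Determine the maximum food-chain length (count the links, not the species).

One longest chain: Baobab Leaves → Thomson's Gazelle → Jackal.
It has 3 species and 2 links.

2 links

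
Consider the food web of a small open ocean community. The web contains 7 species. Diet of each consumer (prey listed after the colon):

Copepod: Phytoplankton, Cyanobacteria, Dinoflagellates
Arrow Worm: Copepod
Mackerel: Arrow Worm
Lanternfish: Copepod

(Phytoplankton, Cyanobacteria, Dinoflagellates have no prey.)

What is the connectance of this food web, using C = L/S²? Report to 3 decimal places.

The web has S = 7 species and L = 6 feeding links.
C = L / S² = 6 / 49 = 0.1224 ≈ 0.122.

C = 0.122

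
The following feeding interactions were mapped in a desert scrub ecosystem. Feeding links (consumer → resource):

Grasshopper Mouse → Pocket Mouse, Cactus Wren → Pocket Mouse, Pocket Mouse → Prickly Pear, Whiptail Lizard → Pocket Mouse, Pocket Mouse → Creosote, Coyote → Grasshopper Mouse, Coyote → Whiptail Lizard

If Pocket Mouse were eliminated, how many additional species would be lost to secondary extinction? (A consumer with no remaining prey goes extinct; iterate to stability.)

4

Remove Pocket Mouse.
Round 1: Cactus Wren (all prey gone), Whiptail Lizard (all prey gone), Grasshopper Mouse (all prey gone) → extinct.
Round 2: Coyote (all prey gone) → extinct.
No further losses. Total secondary extinctions: 4.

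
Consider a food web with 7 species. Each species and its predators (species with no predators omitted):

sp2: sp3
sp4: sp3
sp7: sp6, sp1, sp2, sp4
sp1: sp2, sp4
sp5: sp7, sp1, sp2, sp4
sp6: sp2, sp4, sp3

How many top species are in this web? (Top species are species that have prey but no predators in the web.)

1

Top species (has prey, but nothing eats it): sp3.
Count: 1.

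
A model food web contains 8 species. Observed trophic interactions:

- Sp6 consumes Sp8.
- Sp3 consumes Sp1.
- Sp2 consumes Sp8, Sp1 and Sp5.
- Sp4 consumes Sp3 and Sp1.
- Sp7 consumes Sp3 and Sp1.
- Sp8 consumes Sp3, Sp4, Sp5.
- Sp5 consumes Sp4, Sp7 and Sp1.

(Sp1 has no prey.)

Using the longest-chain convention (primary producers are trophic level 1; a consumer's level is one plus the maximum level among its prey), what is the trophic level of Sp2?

Sp1 is a producer → level 1.
Sp3 eats Sp1 → level 2.
Sp7 eats Sp3 (level 2); other prey at levels: Sp1 1 → level 3.
Sp5 eats Sp7 (level 3); other prey at levels: Sp1 1, Sp4 3 → level 4.
Sp8 eats Sp5 (level 4); other prey at levels: Sp3 2, Sp4 3 → level 5.
Sp2 eats Sp8 (level 5); other prey at levels: Sp1 1, Sp5 4 → level 6.

Trophic level 6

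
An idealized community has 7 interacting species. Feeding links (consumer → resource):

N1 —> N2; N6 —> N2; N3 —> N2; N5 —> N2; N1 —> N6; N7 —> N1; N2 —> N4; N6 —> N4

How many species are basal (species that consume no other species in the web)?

1

Basal species (no prey listed): N4.
Count: 1.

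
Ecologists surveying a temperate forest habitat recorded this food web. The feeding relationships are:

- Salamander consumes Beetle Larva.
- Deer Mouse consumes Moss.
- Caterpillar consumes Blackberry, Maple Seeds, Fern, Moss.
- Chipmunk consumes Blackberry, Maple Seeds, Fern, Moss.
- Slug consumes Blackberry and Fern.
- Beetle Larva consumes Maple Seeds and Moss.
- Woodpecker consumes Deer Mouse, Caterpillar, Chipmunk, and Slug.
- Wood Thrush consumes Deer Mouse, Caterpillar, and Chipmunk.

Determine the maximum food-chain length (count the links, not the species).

2 links

One longest chain: Maple Seeds → Beetle Larva → Salamander.
It has 3 species and 2 links.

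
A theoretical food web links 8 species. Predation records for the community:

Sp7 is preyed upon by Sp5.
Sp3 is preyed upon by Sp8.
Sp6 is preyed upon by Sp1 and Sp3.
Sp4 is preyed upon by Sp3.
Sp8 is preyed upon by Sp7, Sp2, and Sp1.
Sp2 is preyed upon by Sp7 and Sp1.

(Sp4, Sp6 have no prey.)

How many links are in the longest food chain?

5 links

One longest chain: Sp4 → Sp3 → Sp8 → Sp2 → Sp7 → Sp5.
It has 6 species and 5 links.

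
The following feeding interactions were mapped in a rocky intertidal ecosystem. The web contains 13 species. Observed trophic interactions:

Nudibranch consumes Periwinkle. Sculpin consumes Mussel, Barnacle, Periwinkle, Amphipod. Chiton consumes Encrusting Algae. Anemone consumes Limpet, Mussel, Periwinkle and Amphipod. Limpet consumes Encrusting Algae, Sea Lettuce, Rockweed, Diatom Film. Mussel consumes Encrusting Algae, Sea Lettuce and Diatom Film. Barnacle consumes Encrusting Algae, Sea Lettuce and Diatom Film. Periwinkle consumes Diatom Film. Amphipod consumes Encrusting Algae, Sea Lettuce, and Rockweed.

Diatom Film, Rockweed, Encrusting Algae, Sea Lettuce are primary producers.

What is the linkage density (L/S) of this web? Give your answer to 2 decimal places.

There are L = 24 links among S = 13 species.
L/S = 24/13 = 1.8462 ≈ 1.85.

L/S = 1.85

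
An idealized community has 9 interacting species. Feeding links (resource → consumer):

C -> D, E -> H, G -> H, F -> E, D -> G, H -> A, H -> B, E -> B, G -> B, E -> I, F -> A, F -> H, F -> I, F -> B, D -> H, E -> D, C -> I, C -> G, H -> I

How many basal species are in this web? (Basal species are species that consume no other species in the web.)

2

Basal species (no prey listed): F, C.
Count: 2.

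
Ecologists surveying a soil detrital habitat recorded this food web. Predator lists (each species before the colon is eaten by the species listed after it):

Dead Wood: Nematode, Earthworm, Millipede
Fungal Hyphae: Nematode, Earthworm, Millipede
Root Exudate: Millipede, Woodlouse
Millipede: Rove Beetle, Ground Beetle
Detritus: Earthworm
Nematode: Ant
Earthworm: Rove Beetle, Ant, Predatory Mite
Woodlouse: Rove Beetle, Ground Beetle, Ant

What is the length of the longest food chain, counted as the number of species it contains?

One longest chain: Detritus → Earthworm → Rove Beetle.
It has 3 species and 2 links.

3 species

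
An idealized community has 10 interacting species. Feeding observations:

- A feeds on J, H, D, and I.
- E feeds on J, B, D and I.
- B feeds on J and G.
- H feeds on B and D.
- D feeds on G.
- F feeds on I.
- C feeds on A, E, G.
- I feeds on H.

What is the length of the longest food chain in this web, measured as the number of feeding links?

One longest chain: G → D → H → I → E → C.
It has 6 species and 5 links.

5 links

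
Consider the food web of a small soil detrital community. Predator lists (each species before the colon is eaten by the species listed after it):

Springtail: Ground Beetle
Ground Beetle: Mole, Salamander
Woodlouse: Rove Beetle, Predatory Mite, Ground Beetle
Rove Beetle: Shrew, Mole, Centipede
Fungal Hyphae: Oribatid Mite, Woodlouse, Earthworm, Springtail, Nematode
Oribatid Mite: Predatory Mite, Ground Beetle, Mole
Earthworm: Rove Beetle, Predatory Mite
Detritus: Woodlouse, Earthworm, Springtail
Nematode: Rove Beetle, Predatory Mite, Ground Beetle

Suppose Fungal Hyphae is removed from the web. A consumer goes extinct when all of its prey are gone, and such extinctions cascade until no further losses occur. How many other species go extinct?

Remove Fungal Hyphae.
Round 1: Oribatid Mite (all prey gone), Nematode (all prey gone) → extinct.
No further losses. Total secondary extinctions: 2.

2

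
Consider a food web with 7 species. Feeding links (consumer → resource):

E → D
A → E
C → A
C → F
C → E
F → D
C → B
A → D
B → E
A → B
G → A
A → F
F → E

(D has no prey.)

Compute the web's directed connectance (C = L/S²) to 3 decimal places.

C = 0.265

The web has S = 7 species and L = 13 feeding links.
C = L / S² = 13 / 49 = 0.2653 ≈ 0.265.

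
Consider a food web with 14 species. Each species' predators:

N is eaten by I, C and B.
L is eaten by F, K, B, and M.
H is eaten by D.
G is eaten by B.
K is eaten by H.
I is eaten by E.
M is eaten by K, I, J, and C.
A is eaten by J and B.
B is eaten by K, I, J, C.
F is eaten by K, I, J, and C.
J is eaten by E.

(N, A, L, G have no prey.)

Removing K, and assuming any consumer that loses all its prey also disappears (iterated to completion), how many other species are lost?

Remove K.
Round 1: H (all prey gone) → extinct.
Round 2: D (all prey gone) → extinct.
No further losses. Total secondary extinctions: 2.

2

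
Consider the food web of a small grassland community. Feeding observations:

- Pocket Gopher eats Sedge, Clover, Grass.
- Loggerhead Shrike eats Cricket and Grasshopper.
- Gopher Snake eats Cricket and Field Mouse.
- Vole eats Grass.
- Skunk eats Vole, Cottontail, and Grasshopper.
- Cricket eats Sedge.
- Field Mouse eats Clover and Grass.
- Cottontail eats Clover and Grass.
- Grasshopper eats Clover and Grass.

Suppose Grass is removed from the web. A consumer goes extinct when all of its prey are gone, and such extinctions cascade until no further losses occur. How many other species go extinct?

1

Remove Grass.
Round 1: Vole (all prey gone) → extinct.
No further losses. Total secondary extinctions: 1.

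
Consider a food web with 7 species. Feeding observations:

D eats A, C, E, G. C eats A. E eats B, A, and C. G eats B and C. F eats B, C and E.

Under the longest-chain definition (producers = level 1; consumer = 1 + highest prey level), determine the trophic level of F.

Trophic level 4

A is a producer → level 1.
C eats A → level 2.
E eats C (level 2); other prey at levels: A 1, B 1 → level 3.
F eats E (level 3); other prey at levels: B 1, C 2 → level 4.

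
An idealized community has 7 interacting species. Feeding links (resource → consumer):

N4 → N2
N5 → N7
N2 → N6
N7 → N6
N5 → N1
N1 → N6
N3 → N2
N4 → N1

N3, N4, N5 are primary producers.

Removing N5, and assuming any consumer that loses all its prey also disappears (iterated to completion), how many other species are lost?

1

Remove N5.
Round 1: N7 (all prey gone) → extinct.
No further losses. Total secondary extinctions: 1.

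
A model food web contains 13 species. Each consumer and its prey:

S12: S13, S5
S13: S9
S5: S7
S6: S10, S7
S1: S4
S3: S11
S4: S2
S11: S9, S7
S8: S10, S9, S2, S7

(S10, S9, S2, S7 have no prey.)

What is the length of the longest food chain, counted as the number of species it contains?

One longest chain: S2 → S4 → S1.
It has 3 species and 2 links.

3 species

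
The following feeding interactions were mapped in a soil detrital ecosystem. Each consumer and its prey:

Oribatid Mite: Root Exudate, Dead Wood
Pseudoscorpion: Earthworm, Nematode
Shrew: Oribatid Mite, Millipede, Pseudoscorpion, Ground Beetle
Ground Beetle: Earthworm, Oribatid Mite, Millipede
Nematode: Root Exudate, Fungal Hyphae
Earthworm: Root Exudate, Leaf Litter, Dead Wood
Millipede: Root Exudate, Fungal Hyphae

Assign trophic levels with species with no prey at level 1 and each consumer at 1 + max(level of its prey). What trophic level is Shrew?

Root Exudate has no prey (basal) → level 1.
Earthworm eats Root Exudate (level 1); other prey at levels: Leaf Litter 1, Dead Wood 1 → level 2.
Pseudoscorpion eats Earthworm (level 2); other prey at levels: Nematode 2 → level 3.
Shrew eats Pseudoscorpion (level 3); other prey at levels: Oribatid Mite 2, Millipede 2, Ground Beetle 3 → level 4.

Trophic level 4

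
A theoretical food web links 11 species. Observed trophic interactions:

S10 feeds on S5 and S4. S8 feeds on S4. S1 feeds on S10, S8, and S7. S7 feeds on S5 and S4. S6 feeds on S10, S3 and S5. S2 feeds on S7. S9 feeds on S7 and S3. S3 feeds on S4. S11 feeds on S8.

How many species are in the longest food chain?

3 species

One longest chain: S4 → S8 → S1.
It has 3 species and 2 links.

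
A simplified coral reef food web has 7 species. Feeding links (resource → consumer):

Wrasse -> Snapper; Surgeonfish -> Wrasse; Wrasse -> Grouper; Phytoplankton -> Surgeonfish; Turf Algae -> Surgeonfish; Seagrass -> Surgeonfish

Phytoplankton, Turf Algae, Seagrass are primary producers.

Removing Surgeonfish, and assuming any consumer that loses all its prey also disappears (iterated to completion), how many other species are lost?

3

Remove Surgeonfish.
Round 1: Wrasse (all prey gone) → extinct.
Round 2: Grouper (all prey gone), Snapper (all prey gone) → extinct.
No further losses. Total secondary extinctions: 3.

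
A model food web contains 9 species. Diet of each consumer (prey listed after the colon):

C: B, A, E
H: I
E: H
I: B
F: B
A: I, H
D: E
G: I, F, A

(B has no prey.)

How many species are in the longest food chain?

One longest chain: B → I → H → A → G.
It has 5 species and 4 links.

5 species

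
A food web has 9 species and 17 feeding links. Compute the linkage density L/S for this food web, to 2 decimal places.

There are L = 17 links among S = 9 species.
L/S = 17/9 = 1.8889 ≈ 1.89.

L/S = 1.89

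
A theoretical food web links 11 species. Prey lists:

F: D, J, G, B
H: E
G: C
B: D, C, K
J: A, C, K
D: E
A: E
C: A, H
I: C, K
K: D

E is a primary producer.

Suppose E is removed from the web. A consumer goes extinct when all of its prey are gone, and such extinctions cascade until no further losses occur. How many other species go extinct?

Remove E.
Round 1: A (all prey gone), H (all prey gone), D (all prey gone) → extinct.
Round 2: C (all prey gone), K (all prey gone) → extinct.
Round 3: I (all prey gone), J (all prey gone), G (all prey gone), B (all prey gone) → extinct.
Round 4: F (all prey gone) → extinct.
No further losses. Total secondary extinctions: 10.

10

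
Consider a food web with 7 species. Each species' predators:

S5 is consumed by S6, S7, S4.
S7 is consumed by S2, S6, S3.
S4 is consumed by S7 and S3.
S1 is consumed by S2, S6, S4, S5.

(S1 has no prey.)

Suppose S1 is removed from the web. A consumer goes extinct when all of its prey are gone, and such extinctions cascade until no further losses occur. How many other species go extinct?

Remove S1.
Round 1: S5 (all prey gone) → extinct.
Round 2: S4 (all prey gone) → extinct.
Round 3: S7 (all prey gone) → extinct.
Round 4: S2 (all prey gone), S3 (all prey gone), S6 (all prey gone) → extinct.
No further losses. Total secondary extinctions: 6.

6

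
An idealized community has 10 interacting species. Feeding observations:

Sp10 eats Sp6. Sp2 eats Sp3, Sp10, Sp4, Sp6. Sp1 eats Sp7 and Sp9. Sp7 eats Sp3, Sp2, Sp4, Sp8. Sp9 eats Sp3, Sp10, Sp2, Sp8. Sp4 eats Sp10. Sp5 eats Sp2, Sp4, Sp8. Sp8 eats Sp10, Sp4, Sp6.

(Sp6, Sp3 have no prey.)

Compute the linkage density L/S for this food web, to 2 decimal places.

L/S = 2.20

There are L = 22 links among S = 10 species.
L/S = 22/10 = 2.2000 ≈ 2.20.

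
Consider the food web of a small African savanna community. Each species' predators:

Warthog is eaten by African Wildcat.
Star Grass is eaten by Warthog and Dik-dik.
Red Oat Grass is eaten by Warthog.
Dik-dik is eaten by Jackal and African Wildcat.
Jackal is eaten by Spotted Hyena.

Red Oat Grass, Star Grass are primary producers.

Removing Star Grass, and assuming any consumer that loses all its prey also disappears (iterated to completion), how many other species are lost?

3

Remove Star Grass.
Round 1: Dik-dik (all prey gone) → extinct.
Round 2: Jackal (all prey gone) → extinct.
Round 3: Spotted Hyena (all prey gone) → extinct.
No further losses. Total secondary extinctions: 3.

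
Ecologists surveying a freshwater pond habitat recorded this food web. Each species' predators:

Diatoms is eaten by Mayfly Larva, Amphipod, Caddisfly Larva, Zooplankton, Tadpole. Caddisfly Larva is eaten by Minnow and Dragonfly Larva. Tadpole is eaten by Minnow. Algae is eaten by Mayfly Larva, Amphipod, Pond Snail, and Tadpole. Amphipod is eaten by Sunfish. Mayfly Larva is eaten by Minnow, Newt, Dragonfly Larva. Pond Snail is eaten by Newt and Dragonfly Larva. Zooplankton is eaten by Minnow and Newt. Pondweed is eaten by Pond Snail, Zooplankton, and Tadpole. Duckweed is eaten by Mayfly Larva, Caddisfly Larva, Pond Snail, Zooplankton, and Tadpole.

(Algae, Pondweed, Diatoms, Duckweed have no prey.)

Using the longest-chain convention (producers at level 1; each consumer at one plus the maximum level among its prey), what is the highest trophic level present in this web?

3

Producers (level 1): Algae, Pondweed, Diatoms, Duckweed.
Algae → Amphipod → Sunfish gives Sunfish level 3.
No species has a prey at level 3, so no species reaches level 4.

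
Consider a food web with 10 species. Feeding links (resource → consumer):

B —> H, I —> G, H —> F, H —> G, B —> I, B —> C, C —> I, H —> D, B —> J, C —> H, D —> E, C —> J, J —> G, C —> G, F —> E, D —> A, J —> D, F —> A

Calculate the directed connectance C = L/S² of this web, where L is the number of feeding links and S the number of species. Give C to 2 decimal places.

C = 0.18

The web has S = 10 species and L = 18 feeding links.
C = L / S² = 18 / 100 = 0.1800 ≈ 0.18.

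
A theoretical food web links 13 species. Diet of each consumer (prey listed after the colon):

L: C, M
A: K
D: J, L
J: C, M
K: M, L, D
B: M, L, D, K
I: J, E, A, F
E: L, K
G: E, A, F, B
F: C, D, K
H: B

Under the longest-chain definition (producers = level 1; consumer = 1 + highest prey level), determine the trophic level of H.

C is a producer → level 1.
J eats C (level 1); other prey at levels: M 1 → level 2.
D eats J (level 2); other prey at levels: L 2 → level 3.
K eats D (level 3); other prey at levels: M 1, L 2 → level 4.
B eats K (level 4); other prey at levels: M 1, L 2, D 3 → level 5.
H eats B → level 6.

Trophic level 6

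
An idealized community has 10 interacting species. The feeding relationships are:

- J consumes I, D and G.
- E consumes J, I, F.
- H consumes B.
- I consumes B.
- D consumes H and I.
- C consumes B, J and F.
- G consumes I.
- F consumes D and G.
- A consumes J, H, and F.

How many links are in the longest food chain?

4 links

One longest chain: B → I → G → F → C.
It has 5 species and 4 links.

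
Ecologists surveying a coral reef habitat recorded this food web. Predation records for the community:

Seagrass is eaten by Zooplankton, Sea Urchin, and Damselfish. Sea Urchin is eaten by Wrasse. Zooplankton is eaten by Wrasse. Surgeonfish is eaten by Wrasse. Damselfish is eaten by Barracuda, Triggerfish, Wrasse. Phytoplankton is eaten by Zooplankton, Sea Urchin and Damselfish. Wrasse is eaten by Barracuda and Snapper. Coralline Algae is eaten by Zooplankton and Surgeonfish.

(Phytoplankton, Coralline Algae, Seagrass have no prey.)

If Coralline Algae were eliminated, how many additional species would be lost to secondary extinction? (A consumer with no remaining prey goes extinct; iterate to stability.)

Remove Coralline Algae.
Round 1: Surgeonfish (all prey gone) → extinct.
No further losses. Total secondary extinctions: 1.

1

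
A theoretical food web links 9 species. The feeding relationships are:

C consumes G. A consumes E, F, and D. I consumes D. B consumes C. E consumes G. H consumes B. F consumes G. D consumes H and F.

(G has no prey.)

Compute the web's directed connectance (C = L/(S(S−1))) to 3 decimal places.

C = 0.153

The web has S = 9 species and L = 11 feeding links.
C = L / (S(S−1)) = 11 / 72 = 0.1528 ≈ 0.153.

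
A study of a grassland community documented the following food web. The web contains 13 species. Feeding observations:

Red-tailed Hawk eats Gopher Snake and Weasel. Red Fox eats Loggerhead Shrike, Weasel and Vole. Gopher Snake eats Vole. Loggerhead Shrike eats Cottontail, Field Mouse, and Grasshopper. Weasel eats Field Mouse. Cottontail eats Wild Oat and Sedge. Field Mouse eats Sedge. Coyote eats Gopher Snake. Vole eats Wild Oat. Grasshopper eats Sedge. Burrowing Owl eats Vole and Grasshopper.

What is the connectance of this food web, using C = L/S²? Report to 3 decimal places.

C = 0.107

The web has S = 13 species and L = 18 feeding links.
C = L / S² = 18 / 169 = 0.1065 ≈ 0.107.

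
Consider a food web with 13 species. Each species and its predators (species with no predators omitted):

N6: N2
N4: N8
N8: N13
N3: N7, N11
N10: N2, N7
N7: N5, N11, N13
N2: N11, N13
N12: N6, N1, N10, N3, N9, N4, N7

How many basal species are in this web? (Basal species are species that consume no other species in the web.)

1

Basal species (no prey listed): N12.
Count: 1.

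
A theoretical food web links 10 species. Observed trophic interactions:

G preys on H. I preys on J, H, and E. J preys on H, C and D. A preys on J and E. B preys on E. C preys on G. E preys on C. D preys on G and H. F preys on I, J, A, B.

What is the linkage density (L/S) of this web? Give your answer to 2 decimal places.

L/S = 1.80

There are L = 18 links among S = 10 species.
L/S = 18/10 = 1.8000 ≈ 1.80.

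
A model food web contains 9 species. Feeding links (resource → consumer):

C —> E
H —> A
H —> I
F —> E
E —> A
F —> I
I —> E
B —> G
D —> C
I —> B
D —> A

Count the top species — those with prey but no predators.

Top species (has prey, but nothing eats it): A, G.
Count: 2.

2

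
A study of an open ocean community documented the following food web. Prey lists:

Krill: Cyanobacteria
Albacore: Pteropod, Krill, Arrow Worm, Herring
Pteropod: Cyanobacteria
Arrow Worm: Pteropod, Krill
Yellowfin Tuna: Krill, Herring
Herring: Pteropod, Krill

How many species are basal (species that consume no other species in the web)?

Basal species (no prey listed): Cyanobacteria.
Count: 1.

1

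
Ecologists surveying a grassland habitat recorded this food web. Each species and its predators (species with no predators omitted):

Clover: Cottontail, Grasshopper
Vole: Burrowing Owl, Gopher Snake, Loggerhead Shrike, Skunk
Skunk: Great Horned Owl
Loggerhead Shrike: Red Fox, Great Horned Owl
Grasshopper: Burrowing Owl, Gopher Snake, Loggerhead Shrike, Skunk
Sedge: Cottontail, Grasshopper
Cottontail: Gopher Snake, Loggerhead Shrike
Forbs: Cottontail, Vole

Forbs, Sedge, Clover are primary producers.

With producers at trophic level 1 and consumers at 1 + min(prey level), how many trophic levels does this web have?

4

Producers (level 1): Forbs, Sedge, Clover.
Following each consumer down to its lowest-level prey: Forbs → Cottontail → Loggerhead Shrike → Red Fox (levels 1 through 4).
All prey of Red Fox (Loggerhead Shrike 3) are at level 3 or above, so Red Fox is at level 1 + 3 = 4.
Every consumer has at least one prey at level 3 or below, so none exceeds level 4.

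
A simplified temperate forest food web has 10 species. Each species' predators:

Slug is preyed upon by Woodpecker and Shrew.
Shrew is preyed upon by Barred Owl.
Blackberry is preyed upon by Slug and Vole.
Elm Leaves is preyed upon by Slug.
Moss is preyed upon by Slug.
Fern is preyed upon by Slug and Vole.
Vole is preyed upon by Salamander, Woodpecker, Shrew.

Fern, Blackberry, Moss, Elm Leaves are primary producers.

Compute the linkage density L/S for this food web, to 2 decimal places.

L/S = 1.20

There are L = 12 links among S = 10 species.
L/S = 12/10 = 1.2000 ≈ 1.20.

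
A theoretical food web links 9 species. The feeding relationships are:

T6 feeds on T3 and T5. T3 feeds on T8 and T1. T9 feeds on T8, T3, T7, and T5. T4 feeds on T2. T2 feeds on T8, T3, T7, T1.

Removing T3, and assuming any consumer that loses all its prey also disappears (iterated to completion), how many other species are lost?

Remove T3.
Every predator of it retains at least one other prey: T9 still has T8, T7, T5; T6 still has T5; T2 still has T8, T7, T1.
No consumer loses all prey, so no secondary extinctions occur.

0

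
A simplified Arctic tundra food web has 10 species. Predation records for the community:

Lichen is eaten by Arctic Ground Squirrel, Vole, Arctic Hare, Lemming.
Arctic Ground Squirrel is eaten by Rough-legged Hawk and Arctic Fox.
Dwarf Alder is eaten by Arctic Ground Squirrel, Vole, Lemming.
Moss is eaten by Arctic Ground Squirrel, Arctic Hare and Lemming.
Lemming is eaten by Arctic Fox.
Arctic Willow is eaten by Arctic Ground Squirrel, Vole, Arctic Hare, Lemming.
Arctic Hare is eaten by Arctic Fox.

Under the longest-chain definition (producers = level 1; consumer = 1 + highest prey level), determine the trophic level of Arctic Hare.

Trophic level 2

Lichen is a producer → level 1.
Arctic Hare eats Lichen (level 1); other prey at levels: Moss 1, Arctic Willow 1 → level 2.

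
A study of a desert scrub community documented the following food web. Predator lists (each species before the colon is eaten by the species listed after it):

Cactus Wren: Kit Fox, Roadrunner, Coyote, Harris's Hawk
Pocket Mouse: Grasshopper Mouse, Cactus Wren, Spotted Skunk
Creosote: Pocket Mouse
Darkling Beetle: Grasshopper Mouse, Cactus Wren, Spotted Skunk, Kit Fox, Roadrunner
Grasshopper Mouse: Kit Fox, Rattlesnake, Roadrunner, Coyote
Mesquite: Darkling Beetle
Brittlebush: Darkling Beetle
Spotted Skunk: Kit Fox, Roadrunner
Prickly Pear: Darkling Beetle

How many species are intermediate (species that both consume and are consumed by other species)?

Intermediate species (has both prey and predators): Darkling Beetle, Pocket Mouse, Grasshopper Mouse, Cactus Wren, Spotted Skunk.
Count: 5.

5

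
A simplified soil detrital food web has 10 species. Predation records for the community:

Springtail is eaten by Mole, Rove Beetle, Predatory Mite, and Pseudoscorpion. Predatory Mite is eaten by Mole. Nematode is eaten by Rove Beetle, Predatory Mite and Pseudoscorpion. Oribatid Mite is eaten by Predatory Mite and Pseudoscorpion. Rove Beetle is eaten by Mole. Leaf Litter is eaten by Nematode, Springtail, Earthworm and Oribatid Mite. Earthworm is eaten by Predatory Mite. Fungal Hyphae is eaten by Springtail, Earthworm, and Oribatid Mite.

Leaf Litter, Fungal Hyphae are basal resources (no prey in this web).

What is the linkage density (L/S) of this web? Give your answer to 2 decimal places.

There are L = 19 links among S = 10 species.
L/S = 19/10 = 1.9000 ≈ 1.90.

L/S = 1.90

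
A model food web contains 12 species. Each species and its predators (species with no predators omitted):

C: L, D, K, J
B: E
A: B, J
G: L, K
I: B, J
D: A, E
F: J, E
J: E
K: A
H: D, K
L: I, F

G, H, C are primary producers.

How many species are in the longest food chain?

5 species

One longest chain: H → D → A → B → E.
It has 5 species and 4 links.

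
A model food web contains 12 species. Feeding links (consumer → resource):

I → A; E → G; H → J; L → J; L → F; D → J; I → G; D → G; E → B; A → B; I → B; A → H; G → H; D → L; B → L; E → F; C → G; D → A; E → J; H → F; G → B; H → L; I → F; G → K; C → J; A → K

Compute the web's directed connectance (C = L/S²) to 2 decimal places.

C = 0.18

The web has S = 12 species and L = 26 feeding links.
C = L / S² = 26 / 144 = 0.1806 ≈ 0.18.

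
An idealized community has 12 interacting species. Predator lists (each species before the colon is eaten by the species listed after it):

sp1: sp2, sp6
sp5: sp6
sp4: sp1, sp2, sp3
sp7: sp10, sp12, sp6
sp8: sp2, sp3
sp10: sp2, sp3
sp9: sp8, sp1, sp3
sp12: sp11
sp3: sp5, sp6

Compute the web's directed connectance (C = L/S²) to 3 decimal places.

C = 0.132

The web has S = 12 species and L = 19 feeding links.
C = L / S² = 19 / 144 = 0.1319 ≈ 0.132.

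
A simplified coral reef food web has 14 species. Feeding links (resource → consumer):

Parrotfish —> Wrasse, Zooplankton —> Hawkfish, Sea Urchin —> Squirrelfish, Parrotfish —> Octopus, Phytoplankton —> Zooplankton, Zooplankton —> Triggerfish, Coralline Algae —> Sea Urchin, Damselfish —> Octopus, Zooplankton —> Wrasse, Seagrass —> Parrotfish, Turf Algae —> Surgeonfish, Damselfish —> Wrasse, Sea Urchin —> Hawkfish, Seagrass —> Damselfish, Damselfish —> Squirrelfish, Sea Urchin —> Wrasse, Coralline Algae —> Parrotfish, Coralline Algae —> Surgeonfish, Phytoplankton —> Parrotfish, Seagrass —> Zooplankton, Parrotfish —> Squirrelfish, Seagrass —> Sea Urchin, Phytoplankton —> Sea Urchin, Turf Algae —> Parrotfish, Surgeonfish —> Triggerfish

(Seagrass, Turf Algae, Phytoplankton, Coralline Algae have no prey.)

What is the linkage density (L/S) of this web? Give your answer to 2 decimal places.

L/S = 1.79

There are L = 25 links among S = 14 species.
L/S = 25/14 = 1.7857 ≈ 1.79.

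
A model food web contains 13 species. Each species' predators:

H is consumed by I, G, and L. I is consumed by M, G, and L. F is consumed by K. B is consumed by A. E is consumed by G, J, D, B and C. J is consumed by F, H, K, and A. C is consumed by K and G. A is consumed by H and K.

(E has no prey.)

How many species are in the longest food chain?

6 species

One longest chain: E → J → A → H → I → G.
It has 6 species and 5 links.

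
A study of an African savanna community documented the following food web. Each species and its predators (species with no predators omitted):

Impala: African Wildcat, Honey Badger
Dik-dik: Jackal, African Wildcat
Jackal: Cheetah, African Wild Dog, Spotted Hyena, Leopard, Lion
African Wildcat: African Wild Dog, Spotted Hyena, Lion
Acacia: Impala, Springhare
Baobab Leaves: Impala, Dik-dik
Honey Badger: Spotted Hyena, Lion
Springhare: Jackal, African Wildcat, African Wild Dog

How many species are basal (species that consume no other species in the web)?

Basal species (no prey listed): Baobab Leaves, Acacia.
Count: 2.

2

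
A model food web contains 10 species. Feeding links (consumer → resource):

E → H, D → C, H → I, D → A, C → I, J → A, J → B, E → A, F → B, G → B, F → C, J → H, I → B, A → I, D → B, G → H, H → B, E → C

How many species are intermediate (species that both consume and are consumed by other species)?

4

Intermediate species (has both prey and predators): I, A, C, H.
Count: 4.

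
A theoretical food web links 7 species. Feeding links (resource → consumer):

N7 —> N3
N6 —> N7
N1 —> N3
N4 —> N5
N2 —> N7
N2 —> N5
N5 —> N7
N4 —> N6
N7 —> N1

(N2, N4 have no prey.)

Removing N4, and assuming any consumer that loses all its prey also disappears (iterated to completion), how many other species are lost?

1

Remove N4.
Round 1: N6 (all prey gone) → extinct.
No further losses. Total secondary extinctions: 1.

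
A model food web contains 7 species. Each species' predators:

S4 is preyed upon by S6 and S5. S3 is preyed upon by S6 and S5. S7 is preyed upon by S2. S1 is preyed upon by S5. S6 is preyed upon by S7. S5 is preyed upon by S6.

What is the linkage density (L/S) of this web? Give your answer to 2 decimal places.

There are L = 8 links among S = 7 species.
L/S = 8/7 = 1.1429 ≈ 1.14.

L/S = 1.14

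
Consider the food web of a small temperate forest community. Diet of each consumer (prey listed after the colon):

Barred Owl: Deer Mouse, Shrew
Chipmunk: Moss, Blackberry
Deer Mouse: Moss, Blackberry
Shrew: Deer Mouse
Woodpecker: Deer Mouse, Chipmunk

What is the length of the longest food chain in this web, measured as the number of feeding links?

One longest chain: Moss → Deer Mouse → Shrew → Barred Owl.
It has 4 species and 3 links.

3 links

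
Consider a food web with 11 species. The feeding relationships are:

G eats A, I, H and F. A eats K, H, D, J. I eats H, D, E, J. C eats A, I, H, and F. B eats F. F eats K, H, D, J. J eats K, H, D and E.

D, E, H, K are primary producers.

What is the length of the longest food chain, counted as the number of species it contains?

4 species

One longest chain: D → J → F → B.
It has 4 species and 3 links.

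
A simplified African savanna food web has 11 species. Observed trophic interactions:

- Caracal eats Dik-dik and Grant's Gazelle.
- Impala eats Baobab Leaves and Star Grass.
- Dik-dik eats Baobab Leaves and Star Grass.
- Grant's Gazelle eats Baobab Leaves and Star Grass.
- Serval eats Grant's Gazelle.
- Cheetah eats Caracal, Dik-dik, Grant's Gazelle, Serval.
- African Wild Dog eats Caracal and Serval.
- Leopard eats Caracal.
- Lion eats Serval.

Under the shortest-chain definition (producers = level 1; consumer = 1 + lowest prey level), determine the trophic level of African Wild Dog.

Trophic level 4

Star Grass is a producer → level 1.
Grant's Gazelle eats Star Grass → level 2.
Caracal eats Grant's Gazelle → level 3.
African Wild Dog eats Caracal → level 4.
No prey of African Wild Dog is below level 3, so 4 is the minimum.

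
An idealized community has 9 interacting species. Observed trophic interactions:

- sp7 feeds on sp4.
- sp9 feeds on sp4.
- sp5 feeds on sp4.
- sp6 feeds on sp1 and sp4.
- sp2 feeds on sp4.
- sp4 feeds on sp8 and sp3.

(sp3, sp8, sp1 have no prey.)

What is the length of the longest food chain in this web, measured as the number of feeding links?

One longest chain: sp3 → sp4 → sp2.
It has 3 species and 2 links.

2 links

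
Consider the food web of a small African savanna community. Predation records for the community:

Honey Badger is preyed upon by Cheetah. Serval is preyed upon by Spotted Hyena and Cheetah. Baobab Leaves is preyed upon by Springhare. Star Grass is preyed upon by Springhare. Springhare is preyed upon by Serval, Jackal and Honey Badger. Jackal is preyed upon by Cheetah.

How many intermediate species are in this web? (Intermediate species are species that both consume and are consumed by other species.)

4

Intermediate species (has both prey and predators): Springhare, Jackal, Serval, Honey Badger.
Count: 4.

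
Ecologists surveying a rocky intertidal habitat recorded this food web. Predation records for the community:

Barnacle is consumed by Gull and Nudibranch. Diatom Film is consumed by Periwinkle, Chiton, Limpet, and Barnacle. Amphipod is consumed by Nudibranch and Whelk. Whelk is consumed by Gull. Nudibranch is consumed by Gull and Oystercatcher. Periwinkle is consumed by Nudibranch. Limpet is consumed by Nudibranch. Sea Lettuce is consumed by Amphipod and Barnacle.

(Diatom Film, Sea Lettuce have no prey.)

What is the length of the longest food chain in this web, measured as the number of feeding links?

One longest chain: Sea Lettuce → Amphipod → Whelk → Gull.
It has 4 species and 3 links.

3 links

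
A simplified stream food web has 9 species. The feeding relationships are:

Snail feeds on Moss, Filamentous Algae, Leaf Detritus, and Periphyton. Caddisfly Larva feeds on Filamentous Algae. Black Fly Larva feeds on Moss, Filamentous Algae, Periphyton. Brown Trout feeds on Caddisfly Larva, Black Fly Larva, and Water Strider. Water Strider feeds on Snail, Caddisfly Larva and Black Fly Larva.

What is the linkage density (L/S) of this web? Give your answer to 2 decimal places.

There are L = 14 links among S = 9 species.
L/S = 14/9 = 1.5556 ≈ 1.56.

L/S = 1.56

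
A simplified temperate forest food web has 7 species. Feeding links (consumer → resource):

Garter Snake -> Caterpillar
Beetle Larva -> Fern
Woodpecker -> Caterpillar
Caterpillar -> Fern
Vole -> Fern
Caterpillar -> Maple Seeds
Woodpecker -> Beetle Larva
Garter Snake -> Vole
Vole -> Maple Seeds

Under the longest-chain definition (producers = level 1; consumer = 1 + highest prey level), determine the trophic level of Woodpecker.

Fern is a producer → level 1.
Beetle Larva eats Fern → level 2.
Woodpecker eats Beetle Larva (level 2); other prey at levels: Caterpillar 2 → level 3.

Trophic level 3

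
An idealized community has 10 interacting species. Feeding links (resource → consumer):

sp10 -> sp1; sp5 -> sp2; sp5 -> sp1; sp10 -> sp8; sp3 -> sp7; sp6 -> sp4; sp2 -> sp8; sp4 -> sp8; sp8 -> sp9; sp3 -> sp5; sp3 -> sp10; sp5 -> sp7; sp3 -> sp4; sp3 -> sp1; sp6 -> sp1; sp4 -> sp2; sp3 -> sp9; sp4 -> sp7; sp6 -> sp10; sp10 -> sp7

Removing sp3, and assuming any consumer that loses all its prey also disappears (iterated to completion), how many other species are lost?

Remove sp3.
Round 1: sp5 (all prey gone) → extinct.
No further losses. Total secondary extinctions: 1.

1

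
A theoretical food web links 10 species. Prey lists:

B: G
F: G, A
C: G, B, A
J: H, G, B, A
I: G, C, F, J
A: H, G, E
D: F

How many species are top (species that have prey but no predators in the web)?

Top species (has prey, but nothing eats it): D, I.
Count: 2.

2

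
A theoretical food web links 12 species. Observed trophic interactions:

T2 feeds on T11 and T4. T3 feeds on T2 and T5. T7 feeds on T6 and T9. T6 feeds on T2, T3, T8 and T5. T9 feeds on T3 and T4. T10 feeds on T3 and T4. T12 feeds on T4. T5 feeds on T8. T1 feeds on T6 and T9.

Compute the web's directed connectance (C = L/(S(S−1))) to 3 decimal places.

C = 0.136

The web has S = 12 species and L = 18 feeding links.
C = L / (S(S−1)) = 18 / 132 = 0.1364 ≈ 0.136.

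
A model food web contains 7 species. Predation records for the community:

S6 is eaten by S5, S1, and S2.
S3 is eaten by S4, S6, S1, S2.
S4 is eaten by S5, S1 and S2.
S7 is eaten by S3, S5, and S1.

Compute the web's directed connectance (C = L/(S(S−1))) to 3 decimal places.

The web has S = 7 species and L = 13 feeding links.
C = L / (S(S−1)) = 13 / 42 = 0.3095 ≈ 0.310.

C = 0.310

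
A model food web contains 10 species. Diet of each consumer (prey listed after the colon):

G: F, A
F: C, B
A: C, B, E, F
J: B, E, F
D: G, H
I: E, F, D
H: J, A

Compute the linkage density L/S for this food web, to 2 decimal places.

L/S = 1.80

There are L = 18 links among S = 10 species.
L/S = 18/10 = 1.8000 ≈ 1.80.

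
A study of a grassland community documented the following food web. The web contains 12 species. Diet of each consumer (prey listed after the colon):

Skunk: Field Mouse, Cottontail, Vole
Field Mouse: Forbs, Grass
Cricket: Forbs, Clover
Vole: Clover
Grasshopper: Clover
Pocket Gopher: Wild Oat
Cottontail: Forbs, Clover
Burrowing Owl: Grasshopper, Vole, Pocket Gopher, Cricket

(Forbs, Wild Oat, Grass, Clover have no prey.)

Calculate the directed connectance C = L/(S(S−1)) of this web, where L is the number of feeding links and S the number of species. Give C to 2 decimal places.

C = 0.12

The web has S = 12 species and L = 16 feeding links.
C = L / (S(S−1)) = 16 / 132 = 0.1212 ≈ 0.12.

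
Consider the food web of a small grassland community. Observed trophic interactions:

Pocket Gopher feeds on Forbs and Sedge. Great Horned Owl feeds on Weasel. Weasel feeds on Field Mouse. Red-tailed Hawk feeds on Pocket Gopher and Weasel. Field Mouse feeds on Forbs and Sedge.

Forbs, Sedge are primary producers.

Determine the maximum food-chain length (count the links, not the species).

3 links

One longest chain: Forbs → Field Mouse → Weasel → Great Horned Owl.
It has 4 species and 3 links.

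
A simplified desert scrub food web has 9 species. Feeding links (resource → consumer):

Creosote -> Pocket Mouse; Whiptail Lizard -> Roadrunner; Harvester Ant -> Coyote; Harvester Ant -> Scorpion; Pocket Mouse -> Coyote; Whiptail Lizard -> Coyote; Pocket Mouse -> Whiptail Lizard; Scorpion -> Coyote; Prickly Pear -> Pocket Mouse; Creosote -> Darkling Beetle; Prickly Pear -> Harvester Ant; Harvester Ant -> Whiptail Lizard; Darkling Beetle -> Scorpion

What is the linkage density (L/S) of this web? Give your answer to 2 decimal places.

There are L = 13 links among S = 9 species.
L/S = 13/9 = 1.4444 ≈ 1.44.

L/S = 1.44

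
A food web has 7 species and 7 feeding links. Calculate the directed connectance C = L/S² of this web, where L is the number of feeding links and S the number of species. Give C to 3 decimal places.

The web has S = 7 species and L = 7 feeding links.
C = L / S² = 7 / 49 = 0.1429 ≈ 0.143.

C = 0.143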